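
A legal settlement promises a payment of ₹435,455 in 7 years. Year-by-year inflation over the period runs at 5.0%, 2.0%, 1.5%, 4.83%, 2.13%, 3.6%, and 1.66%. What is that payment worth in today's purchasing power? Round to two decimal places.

Price-level factor over 7 years: 1.050 × 1.020 × 1.015 × 1.0483 × 1.0213 × 1.036 × 1.0166 ≈ 1.2257567445.
Purchasing power today: ₹435,455 divided by that factor.

₹355,254.01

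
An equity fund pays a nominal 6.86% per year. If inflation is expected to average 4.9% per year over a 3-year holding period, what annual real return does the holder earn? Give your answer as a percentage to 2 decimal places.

With constant rates the annual real return is the same each year: (1+6.86%)/(1+4.9%) − 1 = 0.01868.

1.87%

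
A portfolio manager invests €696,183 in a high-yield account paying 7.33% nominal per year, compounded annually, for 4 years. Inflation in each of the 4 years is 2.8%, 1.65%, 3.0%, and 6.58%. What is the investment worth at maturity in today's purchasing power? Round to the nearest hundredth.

Nominal value at maturity: €696,183 × (1 + 7.33%)^4 ≈ €923,863.76.
Price-level factor over 4 years: 1.028 × 1.0165 × 1.030 × 1.0658 ≈ 1.1471321146.
Dividing the nominal maturity value by the price-level factor gives the value in today's money.

€805,368.23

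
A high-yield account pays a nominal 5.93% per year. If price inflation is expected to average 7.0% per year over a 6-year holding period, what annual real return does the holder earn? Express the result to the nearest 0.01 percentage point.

With constant rates the annual real return is the same each year: (1+5.93%)/(1+7.0%) − 1 = -0.01000.

-1.00%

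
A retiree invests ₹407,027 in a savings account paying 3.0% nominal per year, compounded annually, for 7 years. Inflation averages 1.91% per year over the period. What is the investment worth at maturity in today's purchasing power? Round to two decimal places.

₹438,496.55

Nominal value at maturity: ₹407,027 × (1 + 3.0%)^7 ≈ ₹500,591.87.
Price-level factor over 7 years: (1 + 1.91%)^7 ≈ 1.1416095972.
Dividing the nominal maturity value by the price-level factor gives the value in today's money.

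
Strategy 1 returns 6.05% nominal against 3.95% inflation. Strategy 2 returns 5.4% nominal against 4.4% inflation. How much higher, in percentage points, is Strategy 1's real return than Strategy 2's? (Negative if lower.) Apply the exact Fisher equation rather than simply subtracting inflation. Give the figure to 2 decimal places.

Strategy 1 real return: 1.0605/1.0395 − 1 = 2.020%.
Strategy 2 real return: 1.054/1.044 − 1 = 0.958%.
Difference: 2.020 − 0.958 = 1.062 pp.

1.06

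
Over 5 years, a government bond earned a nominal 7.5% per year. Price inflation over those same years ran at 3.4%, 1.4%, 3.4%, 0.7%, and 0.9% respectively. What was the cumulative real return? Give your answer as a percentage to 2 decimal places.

30.33%

Cumulative inflation factor: 1.034 × 1.014 × 1.034 × 1.007 × 1.009 ≈ 1.10154.
Nominal growth factor: 1.43563. Real growth factor = 1.43563 / 1.10154 ≈ 1.30329.
Total real return ≈ 30.3295%.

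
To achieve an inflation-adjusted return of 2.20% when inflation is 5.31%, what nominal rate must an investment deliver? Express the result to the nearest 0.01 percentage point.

By the Fisher equation, 1 + r_nom = (1 + 2.20%)(1 + 5.31%) = 1.0220 × 1.0531 = 1.0762682.
So r_nom = 7.62682%.

7.63%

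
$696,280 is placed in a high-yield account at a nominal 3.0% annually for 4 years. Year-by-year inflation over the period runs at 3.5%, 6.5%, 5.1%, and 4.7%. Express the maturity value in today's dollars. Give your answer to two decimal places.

$646,090.66

Nominal value at maturity: $696,280 × (1 + 3.0%)^4 ≈ $783,669.27.
Price-level factor over 4 years: 1.035 × 1.065 × 1.051 × 1.047 ≈ 1.2129401032.
The maturity value deflated by that factor is the answer in today's purchasing power.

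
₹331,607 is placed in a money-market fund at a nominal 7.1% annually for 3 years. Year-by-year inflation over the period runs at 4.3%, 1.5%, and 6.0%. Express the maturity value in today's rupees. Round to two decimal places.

Nominal value at maturity: ₹331,607 × (1 + 7.1%)^3 ≈ ₹407,372.87.
Price-level factor over 3 years: 1.043 × 1.015 × 1.060 = 1.1221637.
The maturity value deflated by that factor is the answer in today's purchasing power.

₹363,024.46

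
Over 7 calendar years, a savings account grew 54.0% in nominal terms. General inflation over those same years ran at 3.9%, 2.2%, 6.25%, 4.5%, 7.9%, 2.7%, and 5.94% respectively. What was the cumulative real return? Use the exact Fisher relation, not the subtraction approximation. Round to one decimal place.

Cumulative inflation factor: 1.039 × 1.022 × 1.0625 × 1.045 × 1.079 × 1.027 × 1.0594 ≈ 1.38409.
Nominal growth factor: 1.54000. Real growth factor = 1.54000 / 1.38409 ≈ 1.11265.
Total real return ≈ 11.2646%.

11.3%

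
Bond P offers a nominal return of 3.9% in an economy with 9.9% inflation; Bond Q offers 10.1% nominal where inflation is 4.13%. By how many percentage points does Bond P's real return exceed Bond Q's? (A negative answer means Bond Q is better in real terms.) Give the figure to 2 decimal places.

Bond P real return: 1.039/1.099 − 1 = -5.460%.
Bond Q real return: 1.101/1.0413 − 1 = 5.733%.
Difference: -5.460 − 5.733 = -11.193 pp.

-11.19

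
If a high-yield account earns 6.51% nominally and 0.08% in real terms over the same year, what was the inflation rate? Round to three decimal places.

From (1+r_nom) = (1+r_real)(1+π), we get 1+π = (1 + 6.51%)/(1 + 0.08%) = 1.0651/1.0008 ≈ 1.06425.
So π ≈ 6.4249%.

6.425%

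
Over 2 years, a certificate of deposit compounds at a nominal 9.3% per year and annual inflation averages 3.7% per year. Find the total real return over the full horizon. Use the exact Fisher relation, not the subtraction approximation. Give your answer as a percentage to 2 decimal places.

11.09%

The annual real rate is (1+9.3%)/(1+3.7%) − 1 = 5.4002%.
Compounded over 2 years: (1 + 0.054002)^2 − 1 ≈ 0.11092.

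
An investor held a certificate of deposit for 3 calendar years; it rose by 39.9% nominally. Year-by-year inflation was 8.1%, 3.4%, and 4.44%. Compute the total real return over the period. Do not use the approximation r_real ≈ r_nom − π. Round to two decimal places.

19.84%

Cumulative inflation factor: 1.081 × 1.034 × 1.0444 ≈ 1.16738.
Nominal growth factor: 1.39900. Real growth factor = 1.39900 / 1.16738 ≈ 1.19841.
Total real return ≈ 19.8408%.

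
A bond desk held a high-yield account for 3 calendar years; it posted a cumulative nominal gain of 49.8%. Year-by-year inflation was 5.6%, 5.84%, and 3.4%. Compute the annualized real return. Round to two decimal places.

9.03%

Cumulative inflation factor: 1.056 × 1.0584 × 1.034 ≈ 1.15567.
Nominal growth factor: 1.49800. Real growth factor = 1.49800 / 1.15567 ≈ 1.29622.
Annualized: 1.29622^(1/3) − 1 ≈ 0.09033.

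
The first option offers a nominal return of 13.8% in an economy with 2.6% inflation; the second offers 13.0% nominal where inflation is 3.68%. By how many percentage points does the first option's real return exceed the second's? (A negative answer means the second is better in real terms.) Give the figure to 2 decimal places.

The first option real return: 1.138/1.026 − 1 = 10.916%.
The second real return: 1.130/1.0368 − 1 = 8.989%.
Difference: 10.916 − 8.989 = 1.927 pp.

1.93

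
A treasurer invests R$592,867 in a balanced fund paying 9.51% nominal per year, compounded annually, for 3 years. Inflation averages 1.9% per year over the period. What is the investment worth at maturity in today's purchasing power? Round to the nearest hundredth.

R$735,861.47

Nominal value at maturity: R$592,867 × (1 + 9.51%)^3 ≈ R$778,607.56.
Price-level factor over 3 years: (1 + 1.9%)^3 = 1.058089859.
The maturity value deflated by that factor is the answer in today's purchasing power.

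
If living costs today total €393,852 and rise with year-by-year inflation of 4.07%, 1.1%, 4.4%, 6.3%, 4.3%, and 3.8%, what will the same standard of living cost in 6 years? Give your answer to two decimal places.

€497,880.58

Cumulative price-level factor: 1.0407 × 1.011 × 1.044 × 1.063 × 1.043 × 1.038 ≈ 1.2641311564.
The nominal amount required is €393,852 scaled up by that factor.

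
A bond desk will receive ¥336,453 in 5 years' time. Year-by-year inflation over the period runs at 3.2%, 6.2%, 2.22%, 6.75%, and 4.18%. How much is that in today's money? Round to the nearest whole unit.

¥270,042

Price-level factor over 5 years: 1.032 × 1.062 × 1.0222 × 1.0675 × 1.0418 ≈ 1.2459262257.
Purchasing power today: ¥336,453 divided by that factor.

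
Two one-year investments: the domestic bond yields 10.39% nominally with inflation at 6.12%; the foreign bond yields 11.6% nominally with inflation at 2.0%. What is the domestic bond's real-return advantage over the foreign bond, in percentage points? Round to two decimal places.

The domestic bond real return: 1.1039/1.0612 − 1 = 4.024%.
The foreign bond real return: 1.116/1.020 − 1 = 9.412%.
Difference: 4.024 − 9.412 = -5.388 pp.

-5.39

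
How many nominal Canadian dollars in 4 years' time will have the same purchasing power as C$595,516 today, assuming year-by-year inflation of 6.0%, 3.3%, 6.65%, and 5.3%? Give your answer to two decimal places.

Cumulative price-level factor: 1.060 × 1.033 × 1.0665 × 1.053 ≈ 1.2296893670.
Multiplying C$595,516 by the price-level factor gives the future nominal sum.

C$732,299.69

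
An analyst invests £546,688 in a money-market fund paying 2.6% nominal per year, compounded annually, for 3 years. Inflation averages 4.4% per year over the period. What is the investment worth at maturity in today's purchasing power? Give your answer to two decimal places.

£518,895.77

Nominal value at maturity: £546,688 × (1 + 2.6%)^3 ≈ £590,447.96.
Price-level factor over 3 years: (1 + 4.4%)^3 = 1.137893184.
Dividing the nominal maturity value by the price-level factor gives the value in today's money.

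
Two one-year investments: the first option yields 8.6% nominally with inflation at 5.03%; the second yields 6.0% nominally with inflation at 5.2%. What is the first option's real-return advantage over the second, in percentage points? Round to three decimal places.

The first option real return: 1.086/1.0503 − 1 = 3.3990%.
The second real return: 1.060/1.052 − 1 = 0.7605%.
Difference: 3.3990 − 0.7605 = 2.6385 pp.

2.639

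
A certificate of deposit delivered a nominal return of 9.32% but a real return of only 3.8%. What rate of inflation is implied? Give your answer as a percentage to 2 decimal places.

5.32%

From (1+r_nom) = (1+r_real)(1+π), we get 1+π = (1 + 9.32%)/(1 + 3.8%) = 1.0932/1.038 ≈ 1.05318.
So π ≈ 5.3179%.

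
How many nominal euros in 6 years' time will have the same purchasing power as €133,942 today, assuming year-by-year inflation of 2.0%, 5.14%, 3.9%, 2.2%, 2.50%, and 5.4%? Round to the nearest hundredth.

Cumulative price-level factor: 1.020 × 1.0514 × 1.039 × 1.022 × 1.0250 × 1.054 ≈ 1.2302661195.
Multiplying €133,942 by the price-level factor gives the future nominal sum.

€164,784.30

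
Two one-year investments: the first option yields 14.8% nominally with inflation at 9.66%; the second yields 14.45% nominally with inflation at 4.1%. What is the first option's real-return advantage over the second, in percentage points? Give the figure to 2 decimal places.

The first option real return: 1.148/1.0966 − 1 = 4.687%.
The second real return: 1.1445/1.041 − 1 = 9.942%.
Difference: 4.687 − 9.942 = -5.255 pp.

-5.26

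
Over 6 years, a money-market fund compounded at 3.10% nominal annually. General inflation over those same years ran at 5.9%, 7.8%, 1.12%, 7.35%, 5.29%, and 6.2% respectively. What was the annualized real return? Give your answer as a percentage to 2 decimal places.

-2.36%

Cumulative inflation factor: 1.059 × 1.078 × 1.0112 × 1.0735 × 1.0529 × 1.062 ≈ 1.38569.
Nominal growth factor: 1.20102. Real growth factor = 1.20102 / 1.38569 ≈ 0.86674.
Annualized: 0.86674^(1/6) − 1 ≈ -0.02356.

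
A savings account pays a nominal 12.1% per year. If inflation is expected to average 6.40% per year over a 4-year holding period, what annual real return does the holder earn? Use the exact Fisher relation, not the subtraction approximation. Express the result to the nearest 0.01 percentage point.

With constant rates the annual real return is the same each year: (1+12.1%)/(1+6.40%) − 1 = 0.05357.

5.36%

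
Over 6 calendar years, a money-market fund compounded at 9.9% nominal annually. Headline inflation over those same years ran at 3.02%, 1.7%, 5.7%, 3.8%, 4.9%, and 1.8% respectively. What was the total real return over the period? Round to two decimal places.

43.53%

Cumulative inflation factor: 1.0302 × 1.017 × 1.057 × 1.038 × 1.049 × 1.018 ≈ 1.22755.
Nominal growth factor: 1.76192. Real growth factor = 1.76192 / 1.22755 ≈ 1.43532.
Total real return ≈ 43.5318%.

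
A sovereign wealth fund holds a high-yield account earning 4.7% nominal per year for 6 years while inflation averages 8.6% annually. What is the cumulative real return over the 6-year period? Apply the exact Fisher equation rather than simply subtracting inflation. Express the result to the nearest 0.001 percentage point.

-19.703%

The annual real rate is (1+4.7%)/(1+8.6%) − 1 = -3.5912%.
Compounded over 6 years: (1 + -0.035912)^6 − 1 ≈ -0.19703.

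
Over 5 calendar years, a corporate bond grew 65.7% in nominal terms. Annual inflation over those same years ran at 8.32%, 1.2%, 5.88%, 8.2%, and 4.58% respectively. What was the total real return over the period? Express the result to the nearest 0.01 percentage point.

26.17%

Cumulative inflation factor: 1.0832 × 1.012 × 1.0588 × 1.082 × 1.0458 ≈ 1.31335.
Nominal growth factor: 1.65700. Real growth factor = 1.65700 / 1.31335 ≈ 1.26166.
Total real return ≈ 26.1663%.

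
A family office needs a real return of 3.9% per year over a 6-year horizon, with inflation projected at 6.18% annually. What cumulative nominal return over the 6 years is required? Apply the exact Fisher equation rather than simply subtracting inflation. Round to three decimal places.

Required annual nominal rate: (1+3.9%)(1+6.18%) − 1 = 10.32102%.
Cumulative over 6 years: (1 + 0.1032102)^6 − 1 ≈ 0.80281.

80.281%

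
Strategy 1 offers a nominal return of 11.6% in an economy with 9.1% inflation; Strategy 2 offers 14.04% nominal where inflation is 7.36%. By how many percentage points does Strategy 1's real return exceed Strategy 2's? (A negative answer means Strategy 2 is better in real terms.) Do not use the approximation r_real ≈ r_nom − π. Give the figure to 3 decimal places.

Strategy 1 real return: 1.116/1.091 − 1 = 2.2915%.
Strategy 2 real return: 1.1404/1.0736 − 1 = 6.2221%.
Difference: 2.2915 − 6.2221 = -3.9306 pp.

-3.931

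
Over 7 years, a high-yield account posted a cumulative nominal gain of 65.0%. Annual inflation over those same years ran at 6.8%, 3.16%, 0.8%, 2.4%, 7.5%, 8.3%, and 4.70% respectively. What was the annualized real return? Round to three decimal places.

2.520%

Cumulative inflation factor: 1.068 × 1.0316 × 1.008 × 1.024 × 1.075 × 1.083 × 1.0470 ≈ 1.38620.
Nominal growth factor: 1.65000. Real growth factor = 1.65000 / 1.38620 ≈ 1.19030.
Annualized: 1.19030^(1/7) − 1 ≈ 0.02520.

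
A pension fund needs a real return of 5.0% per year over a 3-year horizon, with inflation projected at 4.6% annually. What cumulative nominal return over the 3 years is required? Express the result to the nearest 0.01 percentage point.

32.48%

Required annual nominal rate: (1+5.0%)(1+4.6%) − 1 = 9.83%.
Cumulative over 3 years: (1 + 0.0983)^3 − 1 ≈ 0.32484.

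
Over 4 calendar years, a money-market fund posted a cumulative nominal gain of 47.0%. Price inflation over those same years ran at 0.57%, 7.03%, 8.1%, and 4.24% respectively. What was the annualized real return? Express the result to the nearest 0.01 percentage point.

Cumulative inflation factor: 1.0057 × 1.0703 × 1.081 × 1.0424 ≈ 1.21293.
Nominal growth factor: 1.47000. Real growth factor = 1.47000 / 1.21293 ≈ 1.21195.
Annualized: 1.21195^(1/4) − 1 ≈ 0.04923.

4.92%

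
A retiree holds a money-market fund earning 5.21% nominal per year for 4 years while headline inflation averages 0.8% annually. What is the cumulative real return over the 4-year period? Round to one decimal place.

18.7%

The annual real rate is (1+5.21%)/(1+0.8%) − 1 = 4.3750%.
Compounded over 4 years: (1 + 0.043750)^4 − 1 ≈ 0.18682.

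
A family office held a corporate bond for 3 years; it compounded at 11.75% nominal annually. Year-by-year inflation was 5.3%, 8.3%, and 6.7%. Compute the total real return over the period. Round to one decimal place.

14.7%

Cumulative inflation factor: 1.053 × 1.083 × 1.067 ≈ 1.21681.
Nominal growth factor: 1.39554. Real growth factor = 1.39554 / 1.21681 ≈ 1.14689.
Total real return ≈ 14.6889%.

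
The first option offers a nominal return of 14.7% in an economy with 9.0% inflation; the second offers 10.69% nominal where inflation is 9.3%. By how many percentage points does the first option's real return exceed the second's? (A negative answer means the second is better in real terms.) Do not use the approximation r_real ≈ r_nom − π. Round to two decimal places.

The first option real return: 1.147/1.090 − 1 = 5.229%.
The second real return: 1.1069/1.093 − 1 = 1.272%.
Difference: 5.229 − 1.272 = 3.957 pp.

3.96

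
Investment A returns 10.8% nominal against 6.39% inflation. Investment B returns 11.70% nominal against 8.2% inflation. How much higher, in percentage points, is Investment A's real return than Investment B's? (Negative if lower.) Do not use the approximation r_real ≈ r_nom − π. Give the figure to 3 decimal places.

0.910

Investment A real return: 1.108/1.0639 − 1 = 4.1451%.
Investment B real return: 1.1170/1.082 − 1 = 3.2348%.
Difference: 4.1451 − 3.2348 = 0.9103 pp.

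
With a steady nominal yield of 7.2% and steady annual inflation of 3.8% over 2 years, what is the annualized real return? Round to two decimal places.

With constant rates the annual real return is the same each year: (1+7.2%)/(1+3.8%) − 1 = 0.03276.

3.28%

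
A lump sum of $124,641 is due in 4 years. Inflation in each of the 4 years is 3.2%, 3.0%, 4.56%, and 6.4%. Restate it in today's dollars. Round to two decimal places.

$105,399.08

Price-level factor over 4 years: 1.032 × 1.030 × 1.0456 × 1.064 ≈ 1.1825625585.
Purchasing power today: $124,641 divided by that factor.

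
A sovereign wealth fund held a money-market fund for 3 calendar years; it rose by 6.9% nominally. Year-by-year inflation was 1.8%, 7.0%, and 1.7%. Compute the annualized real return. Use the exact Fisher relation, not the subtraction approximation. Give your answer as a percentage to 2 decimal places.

Cumulative inflation factor: 1.018 × 1.070 × 1.017 ≈ 1.10778.
Nominal growth factor: 1.06900. Real growth factor = 1.06900 / 1.10778 ≈ 0.96500.
Annualized: 0.96500^(1/3) − 1 ≈ -0.01181.

-1.18%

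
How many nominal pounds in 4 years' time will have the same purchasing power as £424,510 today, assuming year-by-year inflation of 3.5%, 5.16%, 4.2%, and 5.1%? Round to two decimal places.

Cumulative price-level factor: 1.035 × 1.0516 × 1.042 × 1.051 ≈ 1.1919591237.
The nominal amount required is £424,510 scaled up by that factor.

£505,998.57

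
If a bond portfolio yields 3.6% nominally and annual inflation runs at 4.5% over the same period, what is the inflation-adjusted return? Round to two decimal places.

-0.86%

Real return via the Fisher equation: (1 + 3.6%)/(1 + 4.5%) − 1 = 1.036/1.045 − 1 ≈ -0.00861.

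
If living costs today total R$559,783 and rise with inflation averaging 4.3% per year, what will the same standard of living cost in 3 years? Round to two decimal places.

Cumulative price-level factor: (1+4.3%)^3 = 1.134626507.
Multiplying R$559,783 by the price-level factor gives the future nominal sum.

R$635,144.63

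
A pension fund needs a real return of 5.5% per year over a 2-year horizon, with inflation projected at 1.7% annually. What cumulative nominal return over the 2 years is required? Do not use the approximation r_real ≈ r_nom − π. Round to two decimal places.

15.12%

Required annual nominal rate: (1+5.5%)(1+1.7%) − 1 = 7.2935%.
Cumulative over 2 years: (1 + 0.072935)^2 − 1 ≈ 0.15119.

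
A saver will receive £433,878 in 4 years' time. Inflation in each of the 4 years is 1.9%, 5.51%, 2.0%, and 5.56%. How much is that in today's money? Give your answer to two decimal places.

Price-level factor over 4 years: 1.019 × 1.0551 × 1.020 × 1.0556 ≈ 1.1576235690.
Purchasing power today: £433,878 divided by that factor.

£374,800.59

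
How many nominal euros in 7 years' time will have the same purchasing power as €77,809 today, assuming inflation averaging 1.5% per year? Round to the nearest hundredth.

€86,355.92

Cumulative price-level factor: (1+1.5%)^7 ≈ 1.1098449129.
The nominal amount required is €77,809 scaled up by that factor.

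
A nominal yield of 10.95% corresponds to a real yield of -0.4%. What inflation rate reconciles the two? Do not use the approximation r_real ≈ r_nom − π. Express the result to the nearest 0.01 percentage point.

11.40%

From (1+r_nom) = (1+r_real)(1+π), we get 1+π = (1 + 10.95%)/(1 − 0.4%) = 1.1095/0.996 ≈ 1.11396.
So π ≈ 11.3956%.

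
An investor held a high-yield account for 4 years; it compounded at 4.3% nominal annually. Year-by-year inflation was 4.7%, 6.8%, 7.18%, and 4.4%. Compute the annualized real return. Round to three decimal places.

Cumulative inflation factor: 1.047 × 1.068 × 1.0718 × 1.044 ≈ 1.25122.
Nominal growth factor: 1.18342. Real growth factor = 1.18342 / 1.25122 ≈ 0.94581.
Annualized: 0.94581^(1/4) − 1 ≈ -0.01383.

-1.383%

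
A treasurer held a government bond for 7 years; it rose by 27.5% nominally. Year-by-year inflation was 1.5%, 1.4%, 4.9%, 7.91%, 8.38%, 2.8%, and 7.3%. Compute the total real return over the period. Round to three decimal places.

-8.457%

Cumulative inflation factor: 1.015 × 1.014 × 1.049 × 1.0791 × 1.0838 × 1.028 × 1.073 ≈ 1.39278.
Nominal growth factor: 1.27500. Real growth factor = 1.27500 / 1.39278 ≈ 0.91543.
Total real return ≈ -8.4566%.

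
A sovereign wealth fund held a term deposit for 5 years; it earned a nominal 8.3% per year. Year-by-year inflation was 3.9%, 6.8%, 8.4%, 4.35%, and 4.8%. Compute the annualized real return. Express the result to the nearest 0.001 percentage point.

Cumulative inflation factor: 1.039 × 1.068 × 1.084 × 1.0435 × 1.048 ≈ 1.31544.
Nominal growth factor: 1.48985. Real growth factor = 1.48985 / 1.31544 ≈ 1.13259.
Annualized: 1.13259^(1/5) − 1 ≈ 0.02521.

2.521%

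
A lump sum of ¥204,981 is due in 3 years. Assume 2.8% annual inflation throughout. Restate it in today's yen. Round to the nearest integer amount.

¥188,684

Price-level factor over 3 years: (1 + 2.8%)^3 = 1.086373952.
Purchasing power today: ¥204,981 divided by that factor.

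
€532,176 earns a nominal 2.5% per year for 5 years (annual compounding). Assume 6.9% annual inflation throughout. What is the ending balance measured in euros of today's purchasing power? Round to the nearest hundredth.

€431,306.58

Nominal value at maturity: €532,176 × (1 + 2.5%)^5 ≈ €602,108.30.
Price-level factor over 5 years: (1 + 6.9%)^5 ≈ 1.3960099896.
The maturity value deflated by that factor is the answer in today's purchasing power.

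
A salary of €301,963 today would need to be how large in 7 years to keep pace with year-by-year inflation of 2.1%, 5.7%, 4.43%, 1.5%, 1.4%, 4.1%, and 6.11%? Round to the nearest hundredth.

Cumulative price-level factor: 1.021 × 1.057 × 1.0443 × 1.015 × 1.014 × 1.041 × 1.0611 ≈ 1.2812593530.
Multiplying €301,963 by the price-level factor gives the future nominal sum.

€386,892.92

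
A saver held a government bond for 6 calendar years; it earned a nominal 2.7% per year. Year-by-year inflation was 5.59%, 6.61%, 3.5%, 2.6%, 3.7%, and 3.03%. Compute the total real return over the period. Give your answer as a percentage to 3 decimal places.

-8.130%

Cumulative inflation factor: 1.0559 × 1.0661 × 1.035 × 1.026 × 1.037 × 1.0303 ≈ 1.27718.
Nominal growth factor: 1.17334. Real growth factor = 1.17334 / 1.27718 ≈ 0.91870.
Total real return ≈ -8.1304%.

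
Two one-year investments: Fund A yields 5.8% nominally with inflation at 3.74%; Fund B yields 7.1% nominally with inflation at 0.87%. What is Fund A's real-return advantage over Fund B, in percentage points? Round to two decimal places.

-4.19

Fund A real return: 1.058/1.0374 − 1 = 1.986%.
Fund B real return: 1.071/1.0087 − 1 = 6.176%.
Difference: 1.986 − 6.176 = -4.190 pp.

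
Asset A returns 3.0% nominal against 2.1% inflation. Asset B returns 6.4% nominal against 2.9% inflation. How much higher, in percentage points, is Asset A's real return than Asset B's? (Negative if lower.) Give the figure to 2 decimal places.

-2.52

Asset A real return: 1.030/1.021 − 1 = 0.881%.
Asset B real return: 1.064/1.029 − 1 = 3.401%.
Difference: 0.881 − 3.401 = -2.520 pp.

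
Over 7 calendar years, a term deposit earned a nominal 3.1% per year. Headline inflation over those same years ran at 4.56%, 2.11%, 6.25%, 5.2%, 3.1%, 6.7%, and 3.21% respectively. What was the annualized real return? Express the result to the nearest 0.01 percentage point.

Cumulative inflation factor: 1.0456 × 1.0211 × 1.0625 × 1.052 × 1.031 × 1.067 × 1.0321 ≈ 1.35495.
Nominal growth factor: 1.23826. Real growth factor = 1.23826 / 1.35495 ≈ 0.91388.
Annualized: 0.91388^(1/7) − 1 ≈ -0.01278.

-1.28%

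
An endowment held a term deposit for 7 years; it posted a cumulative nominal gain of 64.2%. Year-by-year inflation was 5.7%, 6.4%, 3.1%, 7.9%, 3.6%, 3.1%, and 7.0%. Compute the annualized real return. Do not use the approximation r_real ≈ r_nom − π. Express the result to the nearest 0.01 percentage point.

Cumulative inflation factor: 1.057 × 1.064 × 1.031 × 1.079 × 1.036 × 1.031 × 1.070 ≈ 1.42988.
Nominal growth factor: 1.64200. Real growth factor = 1.64200 / 1.42988 ≈ 1.14835.
Annualized: 1.14835^(1/7) − 1 ≈ 0.01996.

2.00%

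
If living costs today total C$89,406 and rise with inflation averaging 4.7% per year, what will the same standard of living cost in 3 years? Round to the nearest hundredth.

Cumulative price-level factor: (1+4.7%)^3 = 1.147730823.
The nominal amount required is C$89,406 scaled up by that factor.

C$102,614.02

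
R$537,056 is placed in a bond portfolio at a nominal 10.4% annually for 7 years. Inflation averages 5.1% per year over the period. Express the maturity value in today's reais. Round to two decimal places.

R$757,851.43

Nominal value at maturity: R$537,056 × (1 + 10.4%)^7 ≈ R$1,073,502.57.
Price-level factor over 7 years: (1 + 5.1%)^7 ≈ 1.4165079366.
The maturity value deflated by that factor is the answer in today's purchasing power.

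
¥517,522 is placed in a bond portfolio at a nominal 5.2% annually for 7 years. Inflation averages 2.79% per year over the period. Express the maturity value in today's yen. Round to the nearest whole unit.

¥608,671

Nominal value at maturity: ¥517,522 × (1 + 5.2%)^7 ≈ ¥737,970.
Price-level factor over 7 years: (1 + 2.79%)^7 ≈ 1.2124282930.
Dividing the nominal maturity value by the price-level factor gives the value in today's money.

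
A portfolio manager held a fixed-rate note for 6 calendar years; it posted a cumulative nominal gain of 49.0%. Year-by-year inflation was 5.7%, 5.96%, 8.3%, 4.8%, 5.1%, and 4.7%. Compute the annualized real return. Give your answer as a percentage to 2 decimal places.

1.06%

Cumulative inflation factor: 1.057 × 1.0596 × 1.083 × 1.048 × 1.051 × 1.047 ≈ 1.39880.
Nominal growth factor: 1.49000. Real growth factor = 1.49000 / 1.39880 ≈ 1.06520.
Annualized: 1.06520^(1/6) − 1 ≈ 0.01058.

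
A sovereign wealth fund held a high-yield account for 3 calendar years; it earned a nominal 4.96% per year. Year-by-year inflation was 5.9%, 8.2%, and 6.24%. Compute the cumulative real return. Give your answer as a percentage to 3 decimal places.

-5.014%

Cumulative inflation factor: 1.059 × 1.082 × 1.0624 ≈ 1.21734.
Nominal growth factor: 1.15630. Real growth factor = 1.15630 / 1.21734 ≈ 0.94986.
Total real return ≈ -5.0139%.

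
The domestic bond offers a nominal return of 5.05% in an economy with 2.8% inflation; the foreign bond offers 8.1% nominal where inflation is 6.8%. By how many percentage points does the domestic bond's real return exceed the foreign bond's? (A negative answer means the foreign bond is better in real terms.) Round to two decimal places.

0.97

The domestic bond real return: 1.0505/1.028 − 1 = 2.189%.
The foreign bond real return: 1.081/1.068 − 1 = 1.217%.
Difference: 2.189 − 1.217 = 0.972 pp.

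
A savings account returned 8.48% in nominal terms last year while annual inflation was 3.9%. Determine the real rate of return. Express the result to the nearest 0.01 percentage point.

Real return via the Fisher equation: (1 + 8.48%)/(1 + 3.9%) − 1 = 1.0848/1.039 − 1 ≈ 0.04408.

4.41%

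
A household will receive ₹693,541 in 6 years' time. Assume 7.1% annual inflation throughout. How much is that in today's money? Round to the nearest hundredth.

Price-level factor over 6 years: (1 + 7.1%)^6 ≈ 1.5091653487.
Purchasing power today: ₹693,541 divided by that factor.

₹459,552.69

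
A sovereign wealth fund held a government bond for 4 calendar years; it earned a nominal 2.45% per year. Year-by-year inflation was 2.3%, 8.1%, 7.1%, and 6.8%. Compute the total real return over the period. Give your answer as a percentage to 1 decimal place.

Cumulative inflation factor: 1.023 × 1.081 × 1.071 × 1.068 ≈ 1.26492.
Nominal growth factor: 1.10166. Real growth factor = 1.10166 / 1.26492 ≈ 0.87094.
Total real return ≈ -12.9065%.

-12.9%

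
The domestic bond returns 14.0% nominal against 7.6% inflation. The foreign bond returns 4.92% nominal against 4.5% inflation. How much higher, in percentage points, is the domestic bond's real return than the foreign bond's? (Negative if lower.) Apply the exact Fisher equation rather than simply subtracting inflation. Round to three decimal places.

5.546

The domestic bond real return: 1.140/1.076 − 1 = 5.9480%.
The foreign bond real return: 1.0492/1.045 − 1 = 0.4019%.
Difference: 5.9480 − 0.4019 = 5.5461 pp.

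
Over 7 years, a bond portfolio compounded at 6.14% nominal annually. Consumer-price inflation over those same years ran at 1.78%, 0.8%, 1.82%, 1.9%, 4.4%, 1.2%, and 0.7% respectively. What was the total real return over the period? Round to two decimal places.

34.00%

Cumulative inflation factor: 1.0178 × 1.008 × 1.0182 × 1.019 × 1.044 × 1.012 × 1.007 ≈ 1.13251.
Nominal growth factor: 1.51759. Real growth factor = 1.51759 / 1.13251 ≈ 1.34002.
Total real return ≈ 34.0025%.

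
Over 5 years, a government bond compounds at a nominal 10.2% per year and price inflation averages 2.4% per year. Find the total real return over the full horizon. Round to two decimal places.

44.35%

The annual real rate is (1+10.2%)/(1+2.4%) − 1 = 7.6172%.
Compounded over 5 years: (1 + 0.076172)^5 − 1 ≈ 0.44347.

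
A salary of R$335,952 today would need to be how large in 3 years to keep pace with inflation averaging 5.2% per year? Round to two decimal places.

R$391,132.99

Cumulative price-level factor: (1+5.2%)^3 = 1.164252608.
Multiplying R$335,952 by the price-level factor gives the future nominal sum.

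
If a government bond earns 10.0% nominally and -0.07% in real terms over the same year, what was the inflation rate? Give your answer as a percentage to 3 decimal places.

From (1+r_nom) = (1+r_real)(1+π), we get 1+π = (1 + 10.0%)/(1 − 0.07%) = 1.100/0.9993 ≈ 1.10077.
So π ≈ 10.0771%.

10.077%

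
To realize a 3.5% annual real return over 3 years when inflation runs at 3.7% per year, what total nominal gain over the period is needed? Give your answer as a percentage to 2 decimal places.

23.64%

Required annual nominal rate: (1+3.5%)(1+3.7%) − 1 = 7.3295%.
Cumulative over 3 years: (1 + 0.073295)^3 − 1 ≈ 0.23640.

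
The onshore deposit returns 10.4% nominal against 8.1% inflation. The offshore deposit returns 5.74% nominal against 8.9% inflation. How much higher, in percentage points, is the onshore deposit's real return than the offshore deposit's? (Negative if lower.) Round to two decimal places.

The onshore deposit real return: 1.104/1.081 − 1 = 2.128%.
The offshore deposit real return: 1.0574/1.089 − 1 = -2.902%.
Difference: 2.128 − (-2.902) = 5.030 pp.

5.03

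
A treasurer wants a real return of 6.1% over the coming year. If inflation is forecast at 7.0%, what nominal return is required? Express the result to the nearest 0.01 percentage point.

13.53%

By the Fisher equation, 1 + r_nom = (1 + 6.1%)(1 + 7.0%) = 1.061 × 1.070 = 1.13527.
So r_nom = 13.527%.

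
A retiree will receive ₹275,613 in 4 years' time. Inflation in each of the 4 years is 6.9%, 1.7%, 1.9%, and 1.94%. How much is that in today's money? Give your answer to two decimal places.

₹244,051.92

Price-level factor over 4 years: 1.069 × 1.017 × 1.019 × 1.0194 ≈ 1.1293211752.
Purchasing power today: ₹275,613 divided by that factor.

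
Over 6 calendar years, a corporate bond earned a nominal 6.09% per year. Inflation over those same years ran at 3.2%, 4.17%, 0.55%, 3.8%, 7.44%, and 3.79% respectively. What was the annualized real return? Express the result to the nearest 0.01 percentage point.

2.20%

Cumulative inflation factor: 1.032 × 1.0417 × 1.0055 × 1.038 × 1.0744 × 1.0379 ≈ 1.25119.
Nominal growth factor: 1.42576. Real growth factor = 1.42576 / 1.25119 ≈ 1.13952.
Annualized: 1.13952^(1/6) − 1 ≈ 0.02201.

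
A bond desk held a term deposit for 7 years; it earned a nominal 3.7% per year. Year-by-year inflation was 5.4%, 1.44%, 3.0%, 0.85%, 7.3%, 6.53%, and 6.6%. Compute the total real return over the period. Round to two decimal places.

-4.71%

Cumulative inflation factor: 1.054 × 1.0144 × 1.030 × 1.0085 × 1.073 × 1.0653 × 1.066 ≈ 1.35329.
Nominal growth factor: 1.28959. Real growth factor = 1.28959 / 1.35329 ≈ 0.95293.
Total real return ≈ -4.7073%.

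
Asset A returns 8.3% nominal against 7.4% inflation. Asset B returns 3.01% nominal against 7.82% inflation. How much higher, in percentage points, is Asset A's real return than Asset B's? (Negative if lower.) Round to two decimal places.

Asset A real return: 1.083/1.074 − 1 = 0.838%.
Asset B real return: 1.0301/1.0782 − 1 = -4.461%.
Difference: 0.838 − (-4.461) = 5.299 pp.

5.30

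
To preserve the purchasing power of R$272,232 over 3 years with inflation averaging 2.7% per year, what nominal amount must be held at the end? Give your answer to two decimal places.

R$294,883.52

Cumulative price-level factor: (1+2.7%)^3 = 1.083206683.
Multiplying R$272,232 by the price-level factor gives the future nominal sum.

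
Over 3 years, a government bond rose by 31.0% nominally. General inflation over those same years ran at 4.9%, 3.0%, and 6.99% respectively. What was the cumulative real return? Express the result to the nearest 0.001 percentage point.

Cumulative inflation factor: 1.049 × 1.030 × 1.0699 ≈ 1.15599.
Nominal growth factor: 1.31000. Real growth factor = 1.31000 / 1.15599 ≈ 1.13322.
Total real return ≈ 13.3223%.

13.322%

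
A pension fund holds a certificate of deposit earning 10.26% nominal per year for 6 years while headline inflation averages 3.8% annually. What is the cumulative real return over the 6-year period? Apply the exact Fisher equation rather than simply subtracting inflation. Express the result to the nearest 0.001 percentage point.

43.656%

The annual real rate is (1+10.26%)/(1+3.8%) − 1 = 6.2235%.
Compounded over 6 years: (1 + 0.062235)^6 − 1 ≈ 0.43656.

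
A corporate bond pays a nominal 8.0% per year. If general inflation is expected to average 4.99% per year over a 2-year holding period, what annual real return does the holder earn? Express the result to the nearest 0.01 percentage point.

With constant rates the annual real return is the same each year: (1+8.0%)/(1+4.99%) − 1 = 0.02867.

2.87%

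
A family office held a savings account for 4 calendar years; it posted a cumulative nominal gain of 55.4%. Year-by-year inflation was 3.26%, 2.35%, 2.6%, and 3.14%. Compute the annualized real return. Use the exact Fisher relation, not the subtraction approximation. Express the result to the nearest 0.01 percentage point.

8.57%

Cumulative inflation factor: 1.0326 × 1.0235 × 1.026 × 1.0314 ≈ 1.11839.
Nominal growth factor: 1.55400. Real growth factor = 1.55400 / 1.11839 ≈ 1.38949.
Annualized: 1.38949^(1/4) − 1 ≈ 0.08571.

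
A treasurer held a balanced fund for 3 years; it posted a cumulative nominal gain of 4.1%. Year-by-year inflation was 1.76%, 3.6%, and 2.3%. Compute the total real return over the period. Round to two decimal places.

Cumulative inflation factor: 1.0176 × 1.036 × 1.023 ≈ 1.07848.
Nominal growth factor: 1.04100. Real growth factor = 1.04100 / 1.07848 ≈ 0.96525.
Total real return ≈ -3.4753%.

-3.48%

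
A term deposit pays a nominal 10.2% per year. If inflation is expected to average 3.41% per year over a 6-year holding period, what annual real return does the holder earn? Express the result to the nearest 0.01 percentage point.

With constant rates the annual real return is the same each year: (1+10.2%)/(1+3.41%) − 1 = 0.06566.

6.57%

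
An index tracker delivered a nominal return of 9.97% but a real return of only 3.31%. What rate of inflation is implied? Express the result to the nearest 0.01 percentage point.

6.45%

From (1+r_nom) = (1+r_real)(1+π), we get 1+π = (1 + 9.97%)/(1 + 3.31%) = 1.0997/1.0331 ≈ 1.06447.
So π ≈ 6.4466%.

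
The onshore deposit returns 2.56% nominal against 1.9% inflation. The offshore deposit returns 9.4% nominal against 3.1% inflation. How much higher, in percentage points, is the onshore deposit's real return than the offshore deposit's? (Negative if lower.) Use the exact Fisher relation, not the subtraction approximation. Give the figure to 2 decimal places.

The onshore deposit real return: 1.0256/1.019 − 1 = 0.648%.
The offshore deposit real return: 1.094/1.031 − 1 = 6.111%.
Difference: 0.648 − 6.111 = -5.463 pp.

-5.46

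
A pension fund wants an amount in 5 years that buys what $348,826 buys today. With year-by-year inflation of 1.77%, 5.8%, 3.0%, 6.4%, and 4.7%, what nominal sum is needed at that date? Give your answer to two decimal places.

$430,962.84

Cumulative price-level factor: 1.0177 × 1.058 × 1.030 × 1.064 × 1.047 ≈ 1.2354665076.
Multiplying $348,826 by the price-level factor gives the future nominal sum.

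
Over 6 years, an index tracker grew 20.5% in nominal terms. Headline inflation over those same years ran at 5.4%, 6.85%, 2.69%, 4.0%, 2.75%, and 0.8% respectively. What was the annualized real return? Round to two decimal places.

-0.55%

Cumulative inflation factor: 1.054 × 1.0685 × 1.0269 × 1.040 × 1.0275 × 1.008 ≈ 1.24572.
Nominal growth factor: 1.20500. Real growth factor = 1.20500 / 1.24572 ≈ 0.96732.
Annualized: 0.96732^(1/6) − 1 ≈ -0.00552.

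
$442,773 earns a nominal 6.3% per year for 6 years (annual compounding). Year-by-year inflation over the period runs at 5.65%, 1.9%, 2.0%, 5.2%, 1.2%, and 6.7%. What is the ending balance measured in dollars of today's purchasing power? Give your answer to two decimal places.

$512,125.25

Nominal value at maturity: $442,773 × (1 + 6.3%)^6 ≈ $638,823.25.
Price-level factor over 6 years: 1.0565 × 1.019 × 1.020 × 1.052 × 1.012 × 1.067 ≈ 1.2473965223.
The maturity value deflated by that factor is the answer in today's purchasing power.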